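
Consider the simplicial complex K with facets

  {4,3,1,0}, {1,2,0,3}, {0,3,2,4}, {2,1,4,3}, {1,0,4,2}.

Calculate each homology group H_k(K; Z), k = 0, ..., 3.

We work with the vertex ordering 0 < 1 < 2 < 3 < 4. The simplices of K, each written with vertices in increasing order, are:

  0-simplices (5): [0], [1], [2], [3], [4]
  1-simplices (10): [0,1], [0,2], [0,3], [0,4], [1,2], [1,3], [1,4], [2,3], [2,4], [3,4]
  2-simplices (10): [0,1,2], [0,1,3], [0,1,4], [0,2,3], [0,2,4], [0,3,4], [1,2,3], [1,2,4], [1,3,4], [2,3,4]
  3-simplices (5): [0,1,2,3], [0,1,2,4], [0,1,3,4], [0,2,3,4], [1,2,3,4]

so the chain groups are C_0 ≅ Z^5, C_1 ≅ Z^10, C_2 ≅ Z^10, C_3 ≅ Z^5.

Boundary ∂_1: C_1 → C_0 sends each edge [p,q] (with p < q) to q − p. For instance
  ∂[0,1] = [1] − [0].
The 5×10 boundary matrix has rank 4 and Smith normal form diag(1,1,1,1).

Boundary ∂_2: C_2 → C_1 acts by ∂[p,q,r] = [q,r] − [p,r] + [p,q]. For instance
  ∂[0,1,4] = [1,4] − [0,4] + [0,1],
  ∂[1,3,4] = [3,4] − [1,4] + [1,3].
The 10×10 boundary matrix has rank 6 and Smith normal form diag(1,1,1,1,1,1).

The boundary map ∂_3: C_3 → C_2 sends each 3-simplex σ to the alternating sum Σ_i (−1)^i (σ with its i-th vertex removed). For instance
  ∂[0,1,2,4] = [1,2,4] − [0,2,4] + [0,1,4] − [0,1,2],
  ∂[1,2,3,4] = [2,3,4] − [1,3,4] + [1,2,4] − [1,2,3].
As a 10×5 matrix over Z this has rank 4, with invariant factors (1,1,1,1).

Reading off H_k = ker ∂_k / im ∂_{k+1}:

  H_0: rank C_0 − rank ∂_1 = 5 − 4 = 1, and the invariant factors of ∂_1 are all 1, so H_0 ≅ Z.
  H_1: rank ker ∂_1 − rank ∂_2 = (10 − 4) − 6 = 0, and the invariant factors of ∂_2 are all 1, so H_1 ≅ 0.
  H_2: rank ker ∂_2 − rank ∂_3 = (10 − 6) − 4 = 0, and the invariant factors of ∂_3 are all 1, so H_2 ≅ 0.
  H_3: rank ker ∂_3 − rank ∂_4 = (5 − 4) − 0 = 1, and there is no ∂_4, so H_3 ≅ Z.

H_0 = Z,  H_1 = 0,  H_2 = 0,  H_3 = Z.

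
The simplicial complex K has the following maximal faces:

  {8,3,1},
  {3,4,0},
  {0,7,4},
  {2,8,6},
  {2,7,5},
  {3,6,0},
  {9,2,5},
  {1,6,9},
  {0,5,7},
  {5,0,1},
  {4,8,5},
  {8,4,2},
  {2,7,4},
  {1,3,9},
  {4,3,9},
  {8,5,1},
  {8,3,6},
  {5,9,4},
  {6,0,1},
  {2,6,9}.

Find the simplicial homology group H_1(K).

H_1 ≅ Z ⊕ Z/2.

We work with the vertex ordering 0 < 1 < 2 < 3 < 4 < 5 < 6 < 7 < 8 < 9. The simplices of K, each written with vertices in increasing order, are:

  0-simplices (10): [0], [1], [2], [3], [4], [5], [6], [7], [8], [9]
  1-simplices (30): (30 of them)
  2-simplices (20): (20 of them)

so the chain groups are C_0 ≅ Z^10, C_1 ≅ Z^30, C_2 ≅ Z^20.

Boundary ∂_1: C_1 → C_0 sends each edge [p,q] (with p < q) to q − p.
This gives a 10×30 integer matrix of rank 9; reducing to Smith normal form yields diagonal entries (1,1,1,1,1,1,1,1,1).

Boundary ∂_2: C_2 → C_1 maps a triangle to the signed sum of its edges. For instance
  ∂[2,4,7] = [4,7] − [2,7] + [2,4],
  ∂[0,3,4] = [3,4] − [0,4] + [0,3].
This gives a 30×20 integer matrix of rank 20; reducing to Smith normal form yields diagonal entries (1,1,1,1,1,1,1,1,1,1,1,1,1,1,1,1,1,1,1,2).

Computing H_k = (kernel of ∂_k) / (image of ∂_{k+1}):

  H_1: rank ker ∂_1 − rank ∂_2 = (30 − 9) − 20 = 1, and ∂_2 has invariant factor 2 > 1, so H_1 ≅ Z ⊕ Z/2.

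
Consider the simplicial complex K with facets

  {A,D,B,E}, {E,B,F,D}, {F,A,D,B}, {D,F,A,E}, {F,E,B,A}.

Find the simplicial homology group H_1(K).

H_1 ≅ 0.

K has 5 vertices, 10 edges, 10 triangles, 5 3-simplices.
rank ∂_1 = 4, rank ∂_2 = 6 ⇒ b_1 = 10 − 4 − 6 = 0; all invariant factors of ∂_2 are 1 so no torsion. So H_1 ≅ 0.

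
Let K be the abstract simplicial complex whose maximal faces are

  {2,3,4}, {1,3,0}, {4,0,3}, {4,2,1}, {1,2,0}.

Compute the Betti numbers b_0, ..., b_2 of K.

b_0 = 1, b_1 = 1, b_2 = 0.

Order the vertices as 0 < 1 < 2 < 3 < 4. Listing each simplex with vertices in this order, K has dimension 2 with simplices:

  0-simplices (5): [0], [1], [2], [3], [4]
  1-simplices (10): [0,1], [0,2], [0,3], [0,4], [1,2], [1,3], [1,4], [2,3], [2,4], [3,4]
  2-simplices (5): [0,1,2], [0,1,3], [0,3,4], [1,2,4], [2,3,4]

Hence C_0 ≅ Z^5, C_1 ≅ Z^10, C_2 ≅ Z^5.

The boundary map ∂_1: C_1 → C_0 is given by ∂[p,q] = [q] − [p]. For instance
  ∂[2,4] = [4] − [2].
As a 5×10 matrix over Z this has rank 4, with invariant factors (1,1,1,1).

∂_2: C_2 → C_1 sends each 2-simplex [p,q,r] to [q,r] − [p,r] + [p,q]. For instance
  ∂[0,3,4] = [3,4] − [0,4] + [0,3],
  ∂[2,3,4] = [3,4] − [2,4] + [2,3].
The 10×5 boundary matrix has rank 5 and Smith normal form diag(1,1,1,1,1).

From H_k ≅ ker(∂_k) / im(∂_{k+1}) we obtain:

  H_0: rank C_0 − rank ∂_1 = 5 − 4 = 1, and the invariant factors of ∂_1 are all 1, so H_0 ≅ Z.
  H_1: rank ker ∂_1 − rank ∂_2 = (10 − 4) − 5 = 1, and the invariant factors of ∂_2 are all 1, so H_1 ≅ Z.
  H_2: rank ker ∂_2 − rank ∂_3 = (5 − 5) − 0 = 0, and there is no ∂_3, so H_2 ≅ 0.

Hence the Betti numbers are b_0 = 1, b_1 = 1, b_2 = 0.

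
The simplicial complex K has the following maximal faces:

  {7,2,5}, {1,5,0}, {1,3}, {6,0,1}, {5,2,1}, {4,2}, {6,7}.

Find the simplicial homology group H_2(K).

Fix the vertex order 0 < 1 < 2 < 3 < 4 < 5 < 6 < 7 and write every simplex with vertices in increasing order. Then dim K = 2 and the simplices of K are:

  0-simplices (8): [0], [1], [2], [3], [4], [5], [6], [7]
  1-simplices (12): [0,1], [0,5], [0,6], [1,2], [1,3], [1,5], [1,6], [2,4], [2,5], [2,7], [5,7], [6,7]
  2-simplices (4): [0,1,5], [0,1,6], [1,2,5], [2,5,7]

giving chain groups C_0 ≅ Z^8, C_1 ≅ Z^12, C_2 ≅ Z^4.

The boundary map ∂_1: C_1 → C_0 maps an edge to its endpoints' difference, ∂[p,q] = q − p. For instance
  ∂[2,4] = [4] − [2].
The 8×12 boundary matrix has rank 7 and Smith normal form diag(1,1,1,1,1,1,1).

Boundary ∂_2: C_2 → C_1 maps a triangle to the signed sum of its edges. For instance
  ∂[0,1,6] = [1,6] − [0,6] + [0,1],
  ∂[0,1,5] = [1,5] − [0,5] + [0,1].
The resulting 12×4 matrix has rank 4, and its Smith normal form has invariant factors (1,1,1,1).

Computing H_k = (kernel of ∂_k) / (image of ∂_{k+1}):

  H_2: rank ker ∂_2 − rank ∂_3 = (4 − 4) − 0 = 0, and there is no ∂_3, so H_2 ≅ 0.

H_2 ≅ 0.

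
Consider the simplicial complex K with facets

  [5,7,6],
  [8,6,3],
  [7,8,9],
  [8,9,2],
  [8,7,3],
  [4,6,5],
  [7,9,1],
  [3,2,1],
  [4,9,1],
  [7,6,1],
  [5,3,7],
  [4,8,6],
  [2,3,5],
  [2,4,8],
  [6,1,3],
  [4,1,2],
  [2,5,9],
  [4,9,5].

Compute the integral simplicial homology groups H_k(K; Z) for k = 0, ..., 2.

Order the vertices as 1 < 2 < 3 < 4 < 5 < 6 < 7 < 8 < 9. Listing each simplex with vertices in this order, K has dimension 2 with simplices:

  0-simplices (9): [1], [2], [3], [4], [5], [6], [7], [8], [9]
  1-simplices (27): (27 of them)
  2-simplices (18): [1,2,3], [1,2,4], [1,3,6], [1,4,9], [1,6,7], [1,7,9], [2,3,5], [2,4,8], [2,5,9], [2,8,9], [3,5,7], [3,6,8], [3,7,8], [4,5,6], [4,5,9], [4,6,8], [5,6,7], [7,8,9]

so the chain groups are C_0 ≅ Z^9, C_1 ≅ Z^27, C_2 ≅ Z^18.

∂_1: C_1 → C_0 sends each edge [p,q] (with p < q) to q − p. For instance
  ∂[5,9] = [9] − [5].
As a 9×27 matrix over Z this has rank 8, with invariant factors (1,1,1,1,1,1,1,1).

The boundary map ∂_2: C_2 → C_1 sends each 2-simplex [p,q,r] to [q,r] − [p,r] + [p,q]. For instance
  ∂[5,6,7] = [6,7] − [5,7] + [5,6],
  ∂[3,6,8] = [6,8] − [3,8] + [3,6].
The resulting 27×18 matrix has rank 18, and its Smith normal form has invariant factors (1,1,1,1,1,1,1,1,1,1,1,1,1,1,1,1,1,2).

From H_k ≅ ker(∂_k) / im(∂_{k+1}) we obtain:

  H_0: rank C_0 − rank ∂_1 = 9 − 8 = 1, and the invariant factors of ∂_1 are all 1, so H_0 ≅ Z.
  H_1: rank ker ∂_1 − rank ∂_2 = (27 − 8) − 18 = 1, and ∂_2 has invariant factor 2 > 1, so H_1 ≅ Z × Z/2.
  H_2: rank ker ∂_2 − rank ∂_3 = (18 − 18) − 0 = 0, and there is no ∂_3, so H_2 ≅ 0.

H_0 = Z,  H_1 = Z × Z/2,  H_2 = 0.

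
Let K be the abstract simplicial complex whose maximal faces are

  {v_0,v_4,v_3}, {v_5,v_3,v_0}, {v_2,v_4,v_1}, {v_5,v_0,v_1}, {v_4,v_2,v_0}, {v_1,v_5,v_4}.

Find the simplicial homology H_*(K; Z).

H_0 ≅ Z,  H_1 ≅ Z,  H_2 = 0.

We work with the vertex ordering v_0 < v_1 < v_2 < v_3 < v_4 < v_5. The simplices of K, each written with vertices in increasing order, are:

  0-simplices (6): [v_0], [v_1], [v_2], [v_3], [v_4], [v_5]
  1-simplices (12): [v_0,v_1], [v_0,v_2], [v_0,v_3], [v_0,v_4], [v_0,v_5], [v_1,v_2], [v_1,v_4], [v_1,v_5], [v_2,v_4], [v_3,v_4], [v_3,v_5], [v_4,v_5]
  2-simplices (6): [v_0,v_1,v_5], [v_0,v_2,v_4], [v_0,v_3,v_4], [v_0,v_3,v_5], [v_1,v_2,v_4], [v_1,v_4,v_5]

giving chain groups C_0 ≅ Z^6, C_1 ≅ Z^12, C_2 ≅ Z^6.

The boundary map ∂_1: C_1 → C_0 is given by ∂[p,q] = [q] − [p]. For instance
  ∂[v_1,v_2] = [v_2] − [v_1].
The resulting 6×12 matrix has rank 5, and its Smith normal form has invariant factors (1,1,1,1,1).

∂_2: C_2 → C_1 maps a triangle to the signed sum of its edges. For instance
  ∂[v_0,v_2,v_4] = [v_2,v_4] − [v_0,v_4] + [v_0,v_2],
  ∂[v_1,v_4,v_5] = [v_4,v_5] − [v_1,v_5] + [v_1,v_4].
As a 12×6 matrix over Z this has rank 6, with invariant factors (1,1,1,1,1,1).

Reading off H_k = ker ∂_k / im ∂_{k+1}:

  H_0: rank C_0 − rank ∂_1 = 6 − 5 = 1, and the invariant factors of ∂_1 are all 1, so H_0 = Z.
  H_1: rank ker ∂_1 − rank ∂_2 = (12 − 5) − 6 = 1, and the invariant factors of ∂_2 are all 1, so H_1 = Z.
  H_2: rank ker ∂_2 − rank ∂_3 = (6 − 6) − 0 = 0, and there is no ∂_3, so H_2 = 0.

(K is a triangulation of the cylinder S^1 x I.)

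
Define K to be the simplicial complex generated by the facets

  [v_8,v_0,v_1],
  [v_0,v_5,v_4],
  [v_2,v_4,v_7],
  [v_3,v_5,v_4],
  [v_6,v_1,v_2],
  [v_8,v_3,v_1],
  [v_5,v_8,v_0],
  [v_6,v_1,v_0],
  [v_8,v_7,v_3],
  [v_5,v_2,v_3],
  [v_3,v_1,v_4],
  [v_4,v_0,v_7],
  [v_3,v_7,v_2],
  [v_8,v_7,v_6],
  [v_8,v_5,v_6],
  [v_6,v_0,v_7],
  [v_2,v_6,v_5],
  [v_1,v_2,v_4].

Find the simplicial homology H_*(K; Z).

Take the total order v_0 < v_1 < v_2 < v_3 < v_4 < v_5 < v_6 < v_7 < v_8 on the vertex set. Then K (dimension 2) consists of the simplices:

  0-simplices (9): [v_0], [v_1], [v_2], [v_3], [v_4], [v_5], [v_6], [v_7], [v_8]
  1-simplices (27): (27 of them)
  2-simplices (18): (18 of them)

giving chain groups C_0 ≅ Z^9, C_1 ≅ Z^27, C_2 ≅ Z^18.

∂_1: C_1 → C_0 is given by ∂[p,q] = [q] − [p]. For instance
  ∂[v_0,v_6] = [v_6] − [v_0].
This gives a 9×27 integer matrix of rank 8; reducing to Smith normal form yields diagonal entries (1,1,1,1,1,1,1,1).

Boundary ∂_2: C_2 → C_1 sends each 2-simplex [p,q,r] to [q,r] − [p,r] + [p,q]. For instance
  ∂[v_1,v_2,v_4] = [v_2,v_4] − [v_1,v_4] + [v_1,v_2],
  ∂[v_2,v_4,v_7] = [v_4,v_7] − [v_2,v_7] + [v_2,v_4].
This gives a 27×18 integer matrix of rank 18; reducing to Smith normal form yields diagonal entries (1,1,1,1,1,1,1,1,1,1,1,1,1,1,1,1,1,2).

From H_k ≅ ker(∂_k) / im(∂_{k+1}) we obtain:

  H_0: rank C_0 − rank ∂_1 = 9 − 8 = 1, and the invariant factors of ∂_1 are all 1, so H_0 ≅ Z.
  H_1: rank ker ∂_1 − rank ∂_2 = (27 − 8) − 18 = 1, and ∂_2 has invariant factor 2 > 1, so H_1 ≅ Z ⊕ Z_2.
  H_2: rank ker ∂_2 − rank ∂_3 = (18 − 18) − 0 = 0, and there is no ∂_3, so H_2 ≅ 0.

As a check, the Euler characteristic is 9 − 27 + 18 = 0, which agrees with 1 − 1 + 0 = 0.
(K is a triangulation of the Klein bottle.)

H_0 = Z,  H_1 = Z ⊕ Z_2,  H_2 = 0.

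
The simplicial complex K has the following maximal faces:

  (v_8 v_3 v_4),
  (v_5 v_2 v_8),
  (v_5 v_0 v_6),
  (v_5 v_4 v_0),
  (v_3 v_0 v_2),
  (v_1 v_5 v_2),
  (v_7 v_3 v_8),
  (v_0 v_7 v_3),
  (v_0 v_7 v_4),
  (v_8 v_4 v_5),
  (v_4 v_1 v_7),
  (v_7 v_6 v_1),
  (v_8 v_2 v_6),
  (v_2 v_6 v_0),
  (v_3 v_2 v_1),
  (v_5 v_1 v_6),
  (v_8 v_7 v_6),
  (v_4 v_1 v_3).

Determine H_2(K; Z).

Fix the vertex order v_0 < v_1 < v_2 < v_3 < v_4 < v_5 < v_6 < v_7 < v_8 and write every simplex with vertices in increasing order. Then dim K = 2 and the simplices of K are:

  0-simplices (9): [v_0], [v_1], [v_2], [v_3], [v_4], [v_5], [v_6], [v_7], [v_8]
  1-simplices (27): (27 of them)
  2-simplices (18): (18 of them)

Hence C_0 ≅ Z^9, C_1 ≅ Z^27, C_2 ≅ Z^18.

Boundary ∂_1: C_1 → C_0 is given by ∂[p,q] = [q] − [p]. For instance
  ∂[v_0,v_3] = [v_3] − [v_0].
As a 9×27 matrix over Z this has rank 8, with invariant factors (1,1,1,1,1,1,1,1).

Boundary ∂_2: C_2 → C_1 acts by ∂[p,q,r] = [q,r] − [p,r] + [p,q]. For instance
  ∂[v_3,v_7,v_8] = [v_7,v_8] − [v_3,v_8] + [v_3,v_7],
  ∂[v_0,v_5,v_6] = [v_5,v_6] − [v_0,v_6] + [v_0,v_5].
The 27×18 boundary matrix has rank 18 and Smith normal form diag(1,1,1,1,1,1,1,1,1,1,1,1,1,1,1,1,1,2).

Now H_k = ker ∂_k / im ∂_{k+1}, so:

  H_2: rank ker ∂_2 − rank ∂_3 = (18 − 18) − 0 = 0, and there is no ∂_3, so H_2 ≅ 0.

(K is a triangulation of the Klein bottle.)

H_2 ≅ 0.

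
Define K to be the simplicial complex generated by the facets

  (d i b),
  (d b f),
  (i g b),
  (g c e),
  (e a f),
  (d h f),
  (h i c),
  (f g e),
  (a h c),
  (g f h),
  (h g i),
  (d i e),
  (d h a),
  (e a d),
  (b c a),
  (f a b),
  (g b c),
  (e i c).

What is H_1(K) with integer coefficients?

H_1 ≅ Z ⊕ Z/2.

We work with the vertex ordering a < b < c < d < e < f < g < h < i. The simplices of K, each written with vertices in increasing order, are:

  0-simplices (9): a, b, c, d, e, f, g, h, i
  1-simplices (27): ab, ac, ad, ae, af, ah, bc, bd, bf, bg, bi, ce, cg, ch, ci, de, df, dh, di, ef, eg, ei, fg, fh, gh, gi, hi
  2-simplices (18): abc, abf, ach, ade, adh, aef, bcg, bdf, bdi, bgi, ceg, cei, chi, dei, dfh, efg, fgh, ghi

giving chain groups C_0 ≅ Z^9, C_1 ≅ Z^27, C_2 ≅ Z^18.

The boundary map ∂_1: C_1 → C_0 is given by ∂[p,q] = [q] − [p].
As a 9×27 matrix over Z this has rank 8, with invariant factors (1,1,1,1,1,1,1,1).

Boundary ∂_2: C_2 → C_1 maps a triangle to the signed sum of its edges. For instance
  ∂chi = hi − ci + ch,
  ∂ach = ch − ah + ac.
As a 27×18 matrix over Z this has rank 18, with invariant factors (1,1,1,1,1,1,1,1,1,1,1,1,1,1,1,1,1,2).

From H_k ≅ ker(∂_k) / im(∂_{k+1}) we obtain:

  H_1: rank ker ∂_1 − rank ∂_2 = (27 − 8) − 18 = 1, and ∂_2 has invariant factor 2 > 1, so H_1 ≅ Z ⊕ Z/2.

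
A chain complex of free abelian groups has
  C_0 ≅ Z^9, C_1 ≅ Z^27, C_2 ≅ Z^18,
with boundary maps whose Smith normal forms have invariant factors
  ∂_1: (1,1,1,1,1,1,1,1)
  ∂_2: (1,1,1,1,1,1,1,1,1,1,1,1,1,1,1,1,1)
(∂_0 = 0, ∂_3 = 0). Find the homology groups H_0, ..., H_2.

H_0: b_0 = 9 − 0 − 8 = 1; torsion from ∂_1 factors > 1: none. So H_0 ≅ Z.
H_1: b_1 = 27 − 8 − 17 = 2; torsion from ∂_2 factors > 1: none. So H_1 ≅ Z^2.
H_2: b_2 = 18 − 17 − 0 = 1; torsion from ∂_3 factors > 1: none. So H_2 ≅ Z.

H_0 ≅ Z,  H_1 ≅ Z^2,  H_2 ≅ Z.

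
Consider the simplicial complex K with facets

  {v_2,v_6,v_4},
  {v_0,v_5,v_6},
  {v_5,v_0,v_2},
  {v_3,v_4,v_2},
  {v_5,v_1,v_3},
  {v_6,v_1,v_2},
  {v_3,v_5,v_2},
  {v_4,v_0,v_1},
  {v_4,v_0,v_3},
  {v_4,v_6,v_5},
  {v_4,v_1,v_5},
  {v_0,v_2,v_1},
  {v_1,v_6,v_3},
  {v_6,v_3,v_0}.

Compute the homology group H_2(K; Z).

H_2 = Z.

Take the total order v_0 < v_1 < v_2 < v_3 < v_4 < v_5 < v_6 on the vertex set. Then K (dimension 2) consists of the simplices:

  0-simplices (7): [v_0], [v_1], [v_2], [v_3], [v_4], [v_5], [v_6]
  1-simplices (21): (21 of them)
  2-simplices (14): (14 of them)

giving chain groups C_0 ≅ Z^7, C_1 ≅ Z^21, C_2 ≅ Z^14.

The boundary map ∂_1: C_1 → C_0 sends each edge [p,q] (with p < q) to q − p. For instance
  ∂[v_1,v_6] = [v_6] − [v_1].
The 7×21 boundary matrix has rank 6 and Smith normal form diag(1,1,1,1,1,1).

The boundary map ∂_2: C_2 → C_1 acts by ∂[p,q,r] = [q,r] − [p,r] + [p,q]. For instance
  ∂[v_0,v_3,v_6] = [v_3,v_6] − [v_0,v_6] + [v_0,v_3],
  ∂[v_0,v_2,v_5] = [v_2,v_5] − [v_0,v_5] + [v_0,v_2].
As a 21×14 matrix over Z this has rank 13, with invariant factors (1,1,1,1,1,1,1,1,1,1,1,1,1).

Computing H_k = (kernel of ∂_k) / (image of ∂_{k+1}):

  H_2: rank ker ∂_2 − rank ∂_3 = (14 − 13) − 0 = 1, and there is no ∂_3, so H_2 = Z.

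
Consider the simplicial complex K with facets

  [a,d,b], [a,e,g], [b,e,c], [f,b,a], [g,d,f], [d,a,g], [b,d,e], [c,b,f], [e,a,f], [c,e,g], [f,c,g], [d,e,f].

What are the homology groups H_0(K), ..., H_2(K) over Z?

Fix the vertex order a < b < c < d < e < f < g and write every simplex with vertices in increasing order. Then dim K = 2 and the simplices of K are:

  0-simplices (7): a, b, c, d, e, f, g
  1-simplices (18): ab, ad, ae, af, ag, bc, bd, be, bf, ce, cf, cg, de, df, dg, ef, eg, fg
  2-simplices (12): abd, abf, adg, aef, aeg, bce, bcf, bde, ceg, cfg, def, dfg

so the chain groups are C_0 ≅ Z^7, C_1 ≅ Z^18, C_2 ≅ Z^12.

∂_1: C_1 → C_0 is given by ∂[p,q] = [q] − [p]. For instance
  ∂be = e − b.
The resulting 7×18 matrix has rank 6, and its Smith normal form has invariant factors (1,1,1,1,1,1).

Boundary ∂_2: C_2 → C_1 maps a triangle to the signed sum of its edges. For instance
  ∂abf = bf − af + ab,
  ∂abd = bd − ad + ab.
This gives a 18×12 integer matrix of rank 12; reducing to Smith normal form yields diagonal entries (1,1,1,1,1,1,1,1,1,1,1,2).

From H_k ≅ ker(∂_k) / im(∂_{k+1}) we obtain:

  H_0: rank C_0 − rank ∂_1 = 7 − 6 = 1, and the invariant factors of ∂_1 are all 1, so H_0 ≅ Z.
  H_1: rank ker ∂_1 − rank ∂_2 = (18 − 6) − 12 = 0, and ∂_2 has invariant factor 2 > 1, so H_1 ≅ Z/2.
  H_2: rank ker ∂_2 − rank ∂_3 = (12 − 12) − 0 = 0, and there is no ∂_3, so H_2 ≅ 0.

H_0 ≅ Z,  H_1 ≅ Z/2,  H_2 = 0.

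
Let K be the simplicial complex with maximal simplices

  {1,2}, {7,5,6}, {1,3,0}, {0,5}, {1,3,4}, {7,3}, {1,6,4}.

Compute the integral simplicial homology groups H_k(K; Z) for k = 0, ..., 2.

We work with the vertex ordering 0 < 1 < 2 < 3 < 4 < 5 < 6 < 7. The simplices of K, each written with vertices in increasing order, are:

  0-simplices (8): [0], [1], [2], [3], [4], [5], [6], [7]
  1-simplices (13): [0,1], [0,3], [0,5], [1,2], [1,3], [1,4], [1,6], [3,4], [3,7], [4,6], [5,6], [5,7], [6,7]
  2-simplices (4): [0,1,3], [1,3,4], [1,4,6], [5,6,7]

giving chain groups C_0 ≅ Z^8, C_1 ≅ Z^13, C_2 ≅ Z^4.

Boundary ∂_1: C_1 → C_0 maps an edge to its endpoints' difference, ∂[p,q] = q − p.
The 8×13 boundary matrix has rank 7 and Smith normal form diag(1,1,1,1,1,1,1).

Boundary ∂_2: C_2 → C_1 maps a triangle to the signed sum of its edges. For instance
  ∂[1,3,4] = [3,4] − [1,4] + [1,3],
  ∂[1,4,6] = [4,6] − [1,6] + [1,4].
As a 13×4 matrix over Z this has rank 4, with invariant factors (1,1,1,1).

Computing H_k = (kernel of ∂_k) / (image of ∂_{k+1}):

  H_0: rank C_0 − rank ∂_1 = 8 − 7 = 1, and the invariant factors of ∂_1 are all 1, so H_0 ≅ Z.
  H_1: rank ker ∂_1 − rank ∂_2 = (13 − 7) − 4 = 2, and the invariant factors of ∂_2 are all 1, so H_1 ≅ Z^2.
  H_2: rank ker ∂_2 − rank ∂_3 = (4 − 4) − 0 = 0, and there is no ∂_3, so H_2 ≅ 0.

H_0 = Z,  H_1 = Z^2,  H_2 = 0.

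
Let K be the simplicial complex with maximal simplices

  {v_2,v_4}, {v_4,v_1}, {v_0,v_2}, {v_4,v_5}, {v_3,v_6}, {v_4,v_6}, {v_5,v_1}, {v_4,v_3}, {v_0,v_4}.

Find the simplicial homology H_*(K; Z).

H_0 ≅ Z,  H_1 ≅ Z^3.

We work with the vertex ordering v_0 < v_1 < v_2 < v_3 < v_4 < v_5 < v_6. The simplices of K, each written with vertices in increasing order, are:

  0-simplices (7): [v_0], [v_1], [v_2], [v_3], [v_4], [v_5], [v_6]
  1-simplices (9): [v_0,v_2], [v_0,v_4], [v_1,v_4], [v_1,v_5], [v_2,v_4], [v_3,v_4], [v_3,v_6], [v_4,v_5], [v_4,v_6]

so the chain groups are C_0 ≅ Z^7, C_1 ≅ Z^9.

The boundary map ∂_1: C_1 → C_0 sends each edge [p,q] (with p < q) to q − p.
The 7×9 boundary matrix has rank 6 and Smith normal form diag(1,1,1,1,1,1).

From H_k ≅ ker(∂_k) / im(∂_{k+1}) we obtain:

  H_0: rank C_0 − rank ∂_1 = 7 − 6 = 1, and the invariant factors of ∂_1 are all 1, so H_0 = Z.
  H_1: rank ker ∂_1 − rank ∂_2 = (9 − 6) − 0 = 3, and there is no ∂_2, so H_1 = Z^3.

(K is a triangulation of a wedge of 3 circles.)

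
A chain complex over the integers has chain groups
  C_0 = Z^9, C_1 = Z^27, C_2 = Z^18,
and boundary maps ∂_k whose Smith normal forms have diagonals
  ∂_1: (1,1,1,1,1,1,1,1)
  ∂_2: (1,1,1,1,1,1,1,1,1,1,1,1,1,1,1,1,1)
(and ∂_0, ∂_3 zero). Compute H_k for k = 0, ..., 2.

H_0 ≅ Z,  H_1 ≅ Z^2,  H_2 ≅ Z.

H_0: b_0 = 9 − 0 − 8 = 1; torsion from ∂_1 factors > 1: none. So H_0 ≅ Z.
H_1: b_1 = 27 − 8 − 17 = 2; torsion from ∂_2 factors > 1: none. So H_1 ≅ Z^2.
H_2: b_2 = 18 − 17 − 0 = 1; torsion from ∂_3 factors > 1: none. So H_2 ≅ Z.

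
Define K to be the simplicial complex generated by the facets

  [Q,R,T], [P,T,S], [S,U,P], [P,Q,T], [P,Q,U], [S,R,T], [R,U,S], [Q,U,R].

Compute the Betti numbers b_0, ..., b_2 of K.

b_0 = 1, b_1 = 0, b_2 = 1.

Take the total order P < Q < R < S < T < U on the vertex set. Then K (dimension 2) consists of the simplices:

  0-simplices (6): P, Q, R, S, T, U
  1-simplices (12): PQ, PS, PT, PU, QR, QT, QU, RS, RT, RU, ST, SU
  2-simplices (8): PQT, PQU, PST, PSU, QRT, QRU, RST, RSU

Hence C_0 ≅ Z^6, C_1 ≅ Z^12, C_2 ≅ Z^8.

∂_1: C_1 → C_0 sends each edge [p,q] (with p < q) to q − p. For instance
  ∂PS = S − P.
The resulting 6×12 matrix has rank 5, and its Smith normal form has invariant factors (1,1,1,1,1).

The boundary map ∂_2: C_2 → C_1 maps a triangle to the signed sum of its edges. For instance
  ∂PQU = QU − PU + PQ,
  ∂RST = ST − RT + RS.
As a 12×8 matrix over Z this has rank 7, with invariant factors (1,1,1,1,1,1,1).

Now H_k = ker ∂_k / im ∂_{k+1}, so:

  H_0: rank C_0 − rank ∂_1 = 6 − 5 = 1, and the invariant factors of ∂_1 are all 1, so H_0 = Z.
  H_1: rank ker ∂_1 − rank ∂_2 = (12 − 5) − 7 = 0, and the invariant factors of ∂_2 are all 1, so H_1 = 0.
  H_2: rank ker ∂_2 − rank ∂_3 = (8 − 7) − 0 = 1, and there is no ∂_3, so H_2 = Z.

As a check, the Euler characteristic is 6 − 12 + 8 = 2, which agrees with 1 − 0 + 1 = 2.
(K is a triangulation of the 2-sphere S^2.)

Hence the Betti numbers are b_0 = 1, b_1 = 0, b_2 = 1.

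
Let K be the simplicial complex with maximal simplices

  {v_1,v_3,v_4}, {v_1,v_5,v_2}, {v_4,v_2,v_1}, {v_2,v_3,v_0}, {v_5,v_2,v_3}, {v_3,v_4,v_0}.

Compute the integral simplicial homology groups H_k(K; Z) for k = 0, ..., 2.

H_0 ≅ Z,  H_1 ≅ Z,  H_2 = 0.

K has 6 vertices, 12 edges, 6 triangles.
rank ∂_0 = 0, rank ∂_1 = 5 ⇒ b_0 = 6 − 0 − 5 = 1; all invariant factors of ∂_1 are 1 so no torsion. So H_0 = Z.
rank ∂_1 = 5, rank ∂_2 = 6 ⇒ b_1 = 12 − 5 − 6 = 1; all invariant factors of ∂_2 are 1 so no torsion. So H_1 = Z.
rank ∂_2 = 6, rank ∂_3 = 0 ⇒ b_2 = 6 − 6 − 0 = 0. So H_2 = 0.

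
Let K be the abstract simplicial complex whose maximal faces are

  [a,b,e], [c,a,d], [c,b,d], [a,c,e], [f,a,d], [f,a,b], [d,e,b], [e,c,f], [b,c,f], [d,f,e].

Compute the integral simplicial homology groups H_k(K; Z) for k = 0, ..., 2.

Take the total order a < b < c < d < e < f on the vertex set. Then K (dimension 2) consists of the simplices:

  0-simplices (6): a, b, c, d, e, f
  1-simplices (15): ab, ac, ad, ae, af, bc, bd, be, bf, cd, ce, cf, de, df, ef
  2-simplices (10): abe, abf, acd, ace, adf, bcd, bcf, bde, cef, def

Hence C_0 ≅ Z^6, C_1 ≅ Z^15, C_2 ≅ Z^10.

Boundary ∂_1: C_1 → C_0 sends each edge [p,q] (with p < q) to q − p. For instance
  ∂ef = f − e.
As a 6×15 matrix over Z this has rank 5, with invariant factors (1,1,1,1,1).

Boundary ∂_2: C_2 → C_1 maps a triangle to the signed sum of its edges. For instance
  ∂abf = bf − af + ab,
  ∂bde = de − be + bd.
The resulting 15×10 matrix has rank 10, and its Smith normal form has invariant factors (1,1,1,1,1,1,1,1,1,2).

Reading off H_k = ker ∂_k / im ∂_{k+1}:

  H_0: rank C_0 − rank ∂_1 = 6 − 5 = 1, and the invariant factors of ∂_1 are all 1, so H_0 = Z.
  H_1: rank ker ∂_1 − rank ∂_2 = (15 − 5) − 10 = 0, and ∂_2 has invariant factor 2 > 1, so H_1 = Z/2Z.
  H_2: rank ker ∂_2 − rank ∂_3 = (10 − 10) − 0 = 0, and there is no ∂_3, so H_2 = 0.

As a check, the Euler characteristic is 6 − 15 + 10 = 1, which agrees with 1 − 0 + 0 = 1.

H_0 ≅ Z,  H_1 ≅ Z/2Z,  H_2 = 0.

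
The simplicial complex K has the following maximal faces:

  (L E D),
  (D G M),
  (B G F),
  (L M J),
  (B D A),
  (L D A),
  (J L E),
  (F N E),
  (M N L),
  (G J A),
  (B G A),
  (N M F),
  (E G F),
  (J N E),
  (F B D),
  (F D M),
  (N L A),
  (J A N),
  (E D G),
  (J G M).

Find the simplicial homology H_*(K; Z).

Fix the vertex order A < B < D < E < F < G < J < L < M < N and write every simplex with vertices in increasing order. Then dim K = 2 and the simplices of K are:

  0-simplices (10): A, B, D, E, F, G, J, L, M, N
  1-simplices (30): AB, AD, AG, AJ, AL, AN, BD, BF, BG, DE, DF, DG, DL, DM, EF, EG, EJ, EL, EN, FG, FM, FN, GJ, GM, JL, JM, JN, LM, LN, MN
  2-simplices (20): ABD, ABG, ADL, AGJ, AJN, ALN, BDF, BFG, DEG, DEL, DFM, DGM, EFG, EFN, EJL, EJN, FMN, GJM, JLM, LMN

Hence C_0 ≅ Z^10, C_1 ≅ Z^30, C_2 ≅ Z^20.

The boundary map ∂_1: C_1 → C_0 maps an edge to its endpoints' difference, ∂[p,q] = q − p.
This gives a 10×30 integer matrix of rank 9; reducing to Smith normal form yields diagonal entries (1,1,1,1,1,1,1,1,1).

Boundary ∂_2: C_2 → C_1 sends each 2-simplex [p,q,r] to [q,r] − [p,r] + [p,q]. For instance
  ∂DFM = FM − DM + DF,
  ∂FMN = MN − FN + FM.
This gives a 30×20 integer matrix of rank 20; reducing to Smith normal form yields diagonal entries (1,1,1,1,1,1,1,1,1,1,1,1,1,1,1,1,1,1,1,2).

From H_k ≅ ker(∂_k) / im(∂_{k+1}) we obtain:

  H_0: rank C_0 − rank ∂_1 = 10 − 9 = 1, and the invariant factors of ∂_1 are all 1, so H_0 ≅ Z.
  H_1: rank ker ∂_1 − rank ∂_2 = (30 − 9) − 20 = 1, and ∂_2 has invariant factor 2 > 1, so H_1 ≅ Z ⊕ Z/2Z.
  H_2: rank ker ∂_2 − rank ∂_3 = (20 − 20) − 0 = 0, and there is no ∂_3, so H_2 ≅ 0.

(K is a triangulation of the Klein bottle.)

H_0 ≅ Z,  H_1 ≅ Z ⊕ Z/2Z,  H_2 = 0.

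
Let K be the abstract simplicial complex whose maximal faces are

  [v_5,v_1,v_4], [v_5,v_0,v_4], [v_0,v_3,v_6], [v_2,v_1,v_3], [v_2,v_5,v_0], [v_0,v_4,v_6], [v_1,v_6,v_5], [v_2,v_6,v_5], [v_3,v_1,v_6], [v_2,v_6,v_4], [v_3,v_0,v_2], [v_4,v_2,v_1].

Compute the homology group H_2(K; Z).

Order the vertices as v_0 < v_1 < v_2 < v_3 < v_4 < v_5 < v_6. Listing each simplex with vertices in this order, K has dimension 2 with simplices:

  0-simplices (7): [v_0], [v_1], [v_2], [v_3], [v_4], [v_5], [v_6]
  1-simplices (18): (18 of them)
  2-simplices (12): (12 of them)

so the chain groups are C_0 ≅ Z^7, C_1 ≅ Z^18, C_2 ≅ Z^12.

∂_1: C_1 → C_0 sends each edge [p,q] (with p < q) to q − p. For instance
  ∂[v_1,v_6] = [v_6] − [v_1].
The 7×18 boundary matrix has rank 6 and Smith normal form diag(1,1,1,1,1,1).

∂_2: C_2 → C_1 sends each 2-simplex [p,q,r] to [q,r] − [p,r] + [p,q]. For instance
  ∂[v_0,v_3,v_6] = [v_3,v_6] − [v_0,v_6] + [v_0,v_3],
  ∂[v_0,v_2,v_5] = [v_2,v_5] − [v_0,v_5] + [v_0,v_2].
The resulting 18×12 matrix has rank 12, and its Smith normal form has invariant factors (1,1,1,1,1,1,1,1,1,1,1,2).

From H_k ≅ ker(∂_k) / im(∂_{k+1}) we obtain:

  H_2: rank ker ∂_2 − rank ∂_3 = (12 − 12) − 0 = 0, and there is no ∂_3, so H_2 = 0.

H_2 ≅ 0.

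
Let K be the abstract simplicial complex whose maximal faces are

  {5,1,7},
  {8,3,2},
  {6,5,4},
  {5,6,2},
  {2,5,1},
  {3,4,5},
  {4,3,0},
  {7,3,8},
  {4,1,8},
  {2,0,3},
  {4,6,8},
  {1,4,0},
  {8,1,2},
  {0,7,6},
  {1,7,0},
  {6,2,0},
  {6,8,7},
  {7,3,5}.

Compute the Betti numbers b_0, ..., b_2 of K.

Take the total order 0 < 1 < 2 < 3 < 4 < 5 < 6 < 7 < 8 on the vertex set. Then K (dimension 2) consists of the simplices:

  0-simplices (9): [0], [1], [2], [3], [4], [5], [6], [7], [8]
  1-simplices (27): (27 of them)
  2-simplices (18): [0,1,4], [0,1,7], [0,2,3], [0,2,6], [0,3,4], [0,6,7], [1,2,5], [1,2,8], [1,4,8], [1,5,7], [2,3,8], [2,5,6], [3,4,5], [3,5,7], [3,7,8], [4,5,6], [4,6,8], [6,7,8]

Hence C_0 ≅ Z^9, C_1 ≅ Z^27, C_2 ≅ Z^18.

The boundary map ∂_1: C_1 → C_0 is given by ∂[p,q] = [q] − [p]. For instance
  ∂[3,8] = [8] − [3].
The resulting 9×27 matrix has rank 8, and its Smith normal form has invariant factors (1,1,1,1,1,1,1,1).

∂_2: C_2 → C_1 sends each 2-simplex [p,q,r] to [q,r] − [p,r] + [p,q]. For instance
  ∂[4,5,6] = [5,6] − [4,6] + [4,5],
  ∂[0,6,7] = [6,7] − [0,7] + [0,6].
As a 27×18 matrix over Z this has rank 17, with invariant factors (1,1,1,1,1,1,1,1,1,1,1,1,1,1,1,1,1).

Now H_k = ker ∂_k / im ∂_{k+1}, so:

  H_0: rank C_0 − rank ∂_1 = 9 − 8 = 1, and the invariant factors of ∂_1 are all 1, so H_0 = Z.
  H_1: rank ker ∂_1 − rank ∂_2 = (27 − 8) − 17 = 2, and the invariant factors of ∂_2 are all 1, so H_1 = Z^2.
  H_2: rank ker ∂_2 − rank ∂_3 = (18 − 17) − 0 = 1, and there is no ∂_3, so H_2 = Z.

Hence the Betti numbers are b_0 = 1, b_1 = 2, b_2 = 1.

b_0 = 1, b_1 = 2, b_2 = 1.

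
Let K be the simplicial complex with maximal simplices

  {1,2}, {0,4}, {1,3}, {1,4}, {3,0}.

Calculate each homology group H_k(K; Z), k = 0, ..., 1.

H_0 = Z,  H_1 = Z.

Order the vertices as 0 < 1 < 2 < 3 < 4. Listing each simplex with vertices in this order, K has dimension 1 with simplices:

  0-simplices (5): [0], [1], [2], [3], [4]
  1-simplices (5): [0,3], [0,4], [1,2], [1,3], [1,4]

so the chain groups are C_0 ≅ Z^5, C_1 ≅ Z^5.

The boundary map ∂_1: C_1 → C_0 sends each edge [p,q] (with p < q) to q − p. For instance
  ∂[0,4] = [4] − [0].
The 5×5 boundary matrix has rank 4 and Smith normal form diag(1,1,1,1).

Computing H_k = (kernel of ∂_k) / (image of ∂_{k+1}):

  H_0: rank C_0 − rank ∂_1 = 5 − 4 = 1, and the invariant factors of ∂_1 are all 1, so H_0 ≅ Z.
  H_1: rank ker ∂_1 − rank ∂_2 = (5 − 4) − 0 = 1, and there is no ∂_2, so H_1 ≅ Z.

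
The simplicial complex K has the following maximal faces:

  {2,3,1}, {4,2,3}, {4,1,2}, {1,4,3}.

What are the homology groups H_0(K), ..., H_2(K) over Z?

We work with the vertex ordering 1 < 2 < 3 < 4. The simplices of K, each written with vertices in increasing order, are:

  0-simplices (4): [1], [2], [3], [4]
  1-simplices (6): [1,2], [1,3], [1,4], [2,3], [2,4], [3,4]
  2-simplices (4): [1,2,3], [1,2,4], [1,3,4], [2,3,4]

giving chain groups C_0 ≅ Z^4, C_1 ≅ Z^6, C_2 ≅ Z^4.

Boundary ∂_1: C_1 → C_0 sends each edge [p,q] (with p < q) to q − p.
As a 4×6 matrix over Z this has rank 3, with invariant factors (1,1,1).

Boundary ∂_2: C_2 → C_1 maps a triangle to the signed sum of its edges. For instance
  ∂[1,2,3] = [2,3] − [1,3] + [1,2],
  ∂[2,3,4] = [3,4] − [2,4] + [2,3].
The 6×4 boundary matrix has rank 3 and Smith normal form diag(1,1,1).

Computing H_k = (kernel of ∂_k) / (image of ∂_{k+1}):

  H_0: rank C_0 − rank ∂_1 = 4 − 3 = 1, and the invariant factors of ∂_1 are all 1, so H_0 = Z.
  H_1: rank ker ∂_1 − rank ∂_2 = (6 − 3) − 3 = 0, and the invariant factors of ∂_2 are all 1, so H_1 = 0.
  H_2: rank ker ∂_2 − rank ∂_3 = (4 − 3) − 0 = 1, and there is no ∂_3, so H_2 = Z.

As a check, the Euler characteristic is 4 − 6 + 4 = 2, which agrees with 1 − 0 + 1 = 2.
(K is a triangulation of the 2-sphere S^2.)

H_0 = Z,  H_1 = 0,  H_2 = Z.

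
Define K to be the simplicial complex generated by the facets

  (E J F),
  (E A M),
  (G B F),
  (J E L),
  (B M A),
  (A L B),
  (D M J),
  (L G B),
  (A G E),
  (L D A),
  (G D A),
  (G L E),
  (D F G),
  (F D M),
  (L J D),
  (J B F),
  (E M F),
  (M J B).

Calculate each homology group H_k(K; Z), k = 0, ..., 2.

H_0 ≅ Z,  H_1 ≅ Z ⊕ Z/2Z,  H_2 = 0.

Fix the vertex order A < B < D < E < F < G < J < L < M and write every simplex with vertices in increasing order. Then dim K = 2 and the simplices of K are:

  0-simplices (9): A, B, D, E, F, G, J, L, M
  1-simplices (27): AB, AD, AE, AG, AL, AM, BF, BG, BJ, BL, BM, DF, DG, DJ, DL, DM, EF, EG, EJ, EL, EM, FG, FJ, FM, GL, JL, JM
  2-simplices (18): ABL, ABM, ADG, ADL, AEG, AEM, BFG, BFJ, BGL, BJM, DFG, DFM, DJL, DJM, EFJ, EFM, EGL, EJL

so the chain groups are C_0 ≅ Z^9, C_1 ≅ Z^27, C_2 ≅ Z^18.

The boundary map ∂_1: C_1 → C_0 is given by ∂[p,q] = [q] − [p].
The resulting 9×27 matrix has rank 8, and its Smith normal form has invariant factors (1,1,1,1,1,1,1,1).

Boundary ∂_2: C_2 → C_1 sends each 2-simplex [p,q,r] to [q,r] − [p,r] + [p,q]. For instance
  ∂BJM = JM − BM + BJ,
  ∂ADL = DL − AL + AD.
The resulting 27×18 matrix has rank 18, and its Smith normal form has invariant factors (1,1,1,1,1,1,1,1,1,1,1,1,1,1,1,1,1,2).

Computing H_k = (kernel of ∂_k) / (image of ∂_{k+1}):

  H_0: rank C_0 − rank ∂_1 = 9 − 8 = 1, and the invariant factors of ∂_1 are all 1, so H_0 = Z.
  H_1: rank ker ∂_1 − rank ∂_2 = (27 − 8) − 18 = 1, and ∂_2 has invariant factor 2 > 1, so H_1 = Z ⊕ Z/2Z.
  H_2: rank ker ∂_2 − rank ∂_3 = (18 − 18) − 0 = 0, and there is no ∂_3, so H_2 = 0.

As a check, the Euler characteristic is 9 − 27 + 18 = 0, which agrees with 1 − 1 + 0 = 0.
(K is a triangulation of the Klein bottle.)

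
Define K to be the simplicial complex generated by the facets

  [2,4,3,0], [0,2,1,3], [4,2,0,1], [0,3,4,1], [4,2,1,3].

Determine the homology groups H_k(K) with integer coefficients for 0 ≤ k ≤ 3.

K has 5 vertices, 10 edges, 10 triangles, 5 3-simplices.
rank ∂_0 = 0, rank ∂_1 = 4 ⇒ b_0 = 5 − 0 − 4 = 1; all invariant factors of ∂_1 are 1 so no torsion. So H_0 = Z.
rank ∂_1 = 4, rank ∂_2 = 6 ⇒ b_1 = 10 − 4 − 6 = 0; all invariant factors of ∂_2 are 1 so no torsion. So H_1 = 0.
rank ∂_2 = 6, rank ∂_3 = 4 ⇒ b_2 = 10 − 6 − 4 = 0; all invariant factors of ∂_3 are 1 so no torsion. So H_2 = 0.
rank ∂_3 = 4, rank ∂_4 = 0 ⇒ b_3 = 5 − 4 − 0 = 1. So H_3 = Z.

H_0 ≅ Z,  H_1 = 0,  H_2 = 0,  H_3 ≅ Z.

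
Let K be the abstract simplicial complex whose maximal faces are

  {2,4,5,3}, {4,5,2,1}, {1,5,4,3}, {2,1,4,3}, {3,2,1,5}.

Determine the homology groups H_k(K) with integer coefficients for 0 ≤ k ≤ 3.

We work with the vertex ordering 1 < 2 < 3 < 4 < 5. The simplices of K, each written with vertices in increasing order, are:

  0-simplices (5): [1], [2], [3], [4], [5]
  1-simplices (10): [1,2], [1,3], [1,4], [1,5], [2,3], [2,4], [2,5], [3,4], [3,5], [4,5]
  2-simplices (10): [1,2,3], [1,2,4], [1,2,5], [1,3,4], [1,3,5], [1,4,5], [2,3,4], [2,3,5], [2,4,5], [3,4,5]
  3-simplices (5): [1,2,3,4], [1,2,3,5], [1,2,4,5], [1,3,4,5], [2,3,4,5]

giving chain groups C_0 ≅ Z^5, C_1 ≅ Z^10, C_2 ≅ Z^10, C_3 ≅ Z^5.

Boundary ∂_1: C_1 → C_0 maps an edge to its endpoints' difference, ∂[p,q] = q − p.
The resulting 5×10 matrix has rank 4, and its Smith normal form has invariant factors (1,1,1,1).

The boundary map ∂_2: C_2 → C_1 maps a triangle to the signed sum of its edges. For instance
  ∂[1,2,3] = [2,3] − [1,3] + [1,2],
  ∂[2,4,5] = [4,5] − [2,5] + [2,4].
This gives a 10×10 integer matrix of rank 6; reducing to Smith normal form yields diagonal entries (1,1,1,1,1,1).

∂_3: C_3 → C_2 sends each 3-simplex σ to the alternating sum Σ_i (−1)^i (σ with its i-th vertex removed). For instance
  ∂[1,3,4,5] = [3,4,5] − [1,4,5] + [1,3,5] − [1,3,4],
  ∂[1,2,3,5] = [2,3,5] − [1,3,5] + [1,2,5] − [1,2,3].
As a 10×5 matrix over Z this has rank 4, with invariant factors (1,1,1,1).

Now H_k = ker ∂_k / im ∂_{k+1}, so:

  H_0: rank C_0 − rank ∂_1 = 5 − 4 = 1, and the invariant factors of ∂_1 are all 1, so H_0 = Z.
  H_1: rank ker ∂_1 − rank ∂_2 = (10 − 4) − 6 = 0, and the invariant factors of ∂_2 are all 1, so H_1 = 0.
  H_2: rank ker ∂_2 − rank ∂_3 = (10 − 6) − 4 = 0, and the invariant factors of ∂_3 are all 1, so H_2 = 0.
  H_3: rank ker ∂_3 − rank ∂_4 = (5 − 4) − 0 = 1, and there is no ∂_4, so H_3 = Z.

(K is a triangulation of the 3-sphere S^3.)

H_0 = Z,  H_1 = 0,  H_2 = 0,  H_3 = Z.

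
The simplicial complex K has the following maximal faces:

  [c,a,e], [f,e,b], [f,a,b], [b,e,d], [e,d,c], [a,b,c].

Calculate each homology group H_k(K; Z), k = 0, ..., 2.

Take the total order a < b < c < d < e < f on the vertex set. Then K (dimension 2) consists of the simplices:

  0-simplices (6): a, b, c, d, e, f
  1-simplices (12): ab, ac, ae, af, bc, bd, be, bf, cd, ce, de, ef
  2-simplices (6): abc, abf, ace, bde, bef, cde

Hence C_0 ≅ Z^6, C_1 ≅ Z^12, C_2 ≅ Z^6.

Boundary ∂_1: C_1 → C_0 is given by ∂[p,q] = [q] − [p]. For instance
  ∂ef = f − e.
The resulting 6×12 matrix has rank 5, and its Smith normal form has invariant factors (1,1,1,1,1).

The boundary map ∂_2: C_2 → C_1 maps a triangle to the signed sum of its edges. For instance
  ∂bef = ef − bf + be,
  ∂ace = ce − ae + ac.
This gives a 12×6 integer matrix of rank 6; reducing to Smith normal form yields diagonal entries (1,1,1,1,1,1).

Reading off H_k = ker ∂_k / im ∂_{k+1}:

  H_0: rank C_0 − rank ∂_1 = 6 − 5 = 1, and the invariant factors of ∂_1 are all 1, so H_0 ≅ Z.
  H_1: rank ker ∂_1 − rank ∂_2 = (12 − 5) − 6 = 1, and the invariant factors of ∂_2 are all 1, so H_1 ≅ Z.
  H_2: rank ker ∂_2 − rank ∂_3 = (6 − 6) − 0 = 0, and there is no ∂_3, so H_2 ≅ 0.

H_0 ≅ Z,  H_1 ≅ Z,  H_2 = 0.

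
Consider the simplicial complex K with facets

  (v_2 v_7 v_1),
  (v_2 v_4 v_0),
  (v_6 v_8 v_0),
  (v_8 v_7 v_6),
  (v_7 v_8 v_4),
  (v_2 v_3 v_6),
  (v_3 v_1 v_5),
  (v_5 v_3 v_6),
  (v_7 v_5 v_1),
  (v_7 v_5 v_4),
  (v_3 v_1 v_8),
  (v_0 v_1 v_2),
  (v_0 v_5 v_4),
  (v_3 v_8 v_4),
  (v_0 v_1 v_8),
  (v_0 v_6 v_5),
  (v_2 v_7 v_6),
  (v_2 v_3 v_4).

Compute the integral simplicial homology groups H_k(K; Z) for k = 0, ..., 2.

H_0 ≅ Z,  H_1 ≅ Z^2,  H_2 ≅ Z.

K has 9 vertices, 27 edges, 18 triangles.
rank ∂_0 = 0, rank ∂_1 = 8 ⇒ b_0 = 9 − 0 − 8 = 1; all invariant factors of ∂_1 are 1 so no torsion. So H_0 ≅ Z.
rank ∂_1 = 8, rank ∂_2 = 17 ⇒ b_1 = 27 − 8 − 17 = 2; all invariant factors of ∂_2 are 1 so no torsion. So H_1 ≅ Z^2.
rank ∂_2 = 17, rank ∂_3 = 0 ⇒ b_2 = 18 − 17 − 0 = 1. So H_2 ≅ Z.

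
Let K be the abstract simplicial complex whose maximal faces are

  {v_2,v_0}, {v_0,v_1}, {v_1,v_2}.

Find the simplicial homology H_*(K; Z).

Take the total order v_0 < v_1 < v_2 on the vertex set. Then K (dimension 1) consists of the simplices:

  0-simplices (3): [v_0], [v_1], [v_2]
  1-simplices (3): [v_0,v_1], [v_0,v_2], [v_1,v_2]

Hence C_0 ≅ Z^3, C_1 ≅ Z^3.

The boundary map ∂_1: C_1 → C_0 maps an edge to its endpoints' difference, ∂[p,q] = q − p. For instance
  ∂[v_0,v_2] = [v_2] − [v_0].
The resulting 3×3 matrix has rank 2, and its Smith normal form has invariant factors (1,1).

Reading off H_k = ker ∂_k / im ∂_{k+1}:

  H_0: rank C_0 − rank ∂_1 = 3 − 2 = 1, and the invariant factors of ∂_1 are all 1, so H_0 ≅ Z.
  H_1: rank ker ∂_1 − rank ∂_2 = (3 − 2) − 0 = 1, and there is no ∂_2, so H_1 ≅ Z.

As a check, the Euler characteristic is 3 − 3 = 0, which agrees with 1 − 1 = 0.
(K is a triangulation of the circle S^1.)

H_0 = Z,  H_1 = Z.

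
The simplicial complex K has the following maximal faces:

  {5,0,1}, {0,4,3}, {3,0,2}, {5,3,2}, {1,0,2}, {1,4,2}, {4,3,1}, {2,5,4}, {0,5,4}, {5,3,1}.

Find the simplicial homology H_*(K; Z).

We work with the vertex ordering 0 < 1 < 2 < 3 < 4 < 5. The simplices of K, each written with vertices in increasing order, are:

  0-simplices (6): [0], [1], [2], [3], [4], [5]
  1-simplices (15): [0,1], [0,2], [0,3], [0,4], [0,5], [1,2], [1,3], [1,4], [1,5], [2,3], [2,4], [2,5], [3,4], [3,5], [4,5]
  2-simplices (10): [0,1,2], [0,1,5], [0,2,3], [0,3,4], [0,4,5], [1,2,4], [1,3,4], [1,3,5], [2,3,5], [2,4,5]

Hence C_0 ≅ Z^6, C_1 ≅ Z^15, C_2 ≅ Z^10.

The boundary map ∂_1: C_1 → C_0 maps an edge to its endpoints' difference, ∂[p,q] = q − p. For instance
  ∂[0,5] = [5] − [0].
The 6×15 boundary matrix has rank 5 and Smith normal form diag(1,1,1,1,1).

Boundary ∂_2: C_2 → C_1 sends each 2-simplex [p,q,r] to [q,r] − [p,r] + [p,q]. For instance
  ∂[1,3,5] = [3,5] − [1,5] + [1,3],
  ∂[2,3,5] = [3,5] − [2,5] + [2,3].
The resulting 15×10 matrix has rank 10, and its Smith normal form has invariant factors (1,1,1,1,1,1,1,1,1,2).

Now H_k = ker ∂_k / im ∂_{k+1}, so:

  H_0: rank C_0 − rank ∂_1 = 6 − 5 = 1, and the invariant factors of ∂_1 are all 1, so H_0 = Z.
  H_1: rank ker ∂_1 − rank ∂_2 = (15 − 5) − 10 = 0, and ∂_2 has invariant factor 2 > 1, so H_1 = Z/2.
  H_2: rank ker ∂_2 − rank ∂_3 = (10 − 10) − 0 = 0, and there is no ∂_3, so H_2 = 0.

As a check, the Euler characteristic is 6 − 15 + 10 = 1, which agrees with 1 − 0 + 0 = 1.

H_0 ≅ Z,  H_1 ≅ Z/2,  H_2 = 0.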